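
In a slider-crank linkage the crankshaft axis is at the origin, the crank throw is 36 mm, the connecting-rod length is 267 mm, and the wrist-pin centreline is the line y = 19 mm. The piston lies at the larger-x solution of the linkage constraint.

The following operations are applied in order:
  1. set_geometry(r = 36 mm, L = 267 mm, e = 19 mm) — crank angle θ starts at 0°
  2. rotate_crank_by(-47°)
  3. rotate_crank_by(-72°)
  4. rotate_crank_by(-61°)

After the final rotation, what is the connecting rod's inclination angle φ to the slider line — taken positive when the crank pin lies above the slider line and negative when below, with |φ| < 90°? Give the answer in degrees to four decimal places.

set_geometry: r = 36 mm, L = 267 mm, e = 19 mm; θ ← 0°
rotate_crank_by(-47°): θ ← 0° -47° = -47°
rotate_crank_by(-72°): θ ← -47° -72° = -119°
rotate_crank_by(-61°): θ ← -119° -61° = -180°
crank pin P = (r cos θ, r sin θ) = (-36.000000, -0.000000)
h = r sin θ − e = -0.000000 − 19 = -19.000000
sin φ = h / L = -19.000000 / 267 = -0.07116105
φ = arcsin(-0.07116105) = -4.080677°

-4.0807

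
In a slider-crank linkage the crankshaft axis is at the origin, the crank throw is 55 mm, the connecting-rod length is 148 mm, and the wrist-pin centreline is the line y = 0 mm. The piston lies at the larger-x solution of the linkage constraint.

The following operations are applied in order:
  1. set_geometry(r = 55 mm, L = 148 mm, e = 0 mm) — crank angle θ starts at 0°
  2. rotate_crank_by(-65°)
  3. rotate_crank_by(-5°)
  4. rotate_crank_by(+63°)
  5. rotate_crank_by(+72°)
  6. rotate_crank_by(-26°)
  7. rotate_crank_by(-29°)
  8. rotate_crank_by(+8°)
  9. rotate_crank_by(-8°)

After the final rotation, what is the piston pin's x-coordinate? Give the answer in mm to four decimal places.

201.8559

set_geometry: r = 55 mm, L = 148 mm, e = 0 mm; θ ← 0°
rotate_crank_by(-65°): θ ← 0° -65° = -65°
rotate_crank_by(-5°): θ ← -65° -5° = -70°
rotate_crank_by(+63°): θ ← -70° +63° = -7°
rotate_crank_by(+72°): θ ← -7° +72° = 65°
rotate_crank_by(-26°): θ ← 65° -26° = 39°
rotate_crank_by(-29°): θ ← 39° -29° = 10°
rotate_crank_by(+8°): θ ← 10° +8° = 18°
rotate_crank_by(-8°): θ ← 18° -8° = 10°
crank pin P = (r cos θ, r sin θ) = (54.164426, 9.550650)
h = r sin θ − e = 9.550650 − 0 = 9.550650
x = r cos θ + √(L² − h²) = 54.164426 + √(21904.0 − 91.2149) = 54.164426 + 147.691520 = 201.855946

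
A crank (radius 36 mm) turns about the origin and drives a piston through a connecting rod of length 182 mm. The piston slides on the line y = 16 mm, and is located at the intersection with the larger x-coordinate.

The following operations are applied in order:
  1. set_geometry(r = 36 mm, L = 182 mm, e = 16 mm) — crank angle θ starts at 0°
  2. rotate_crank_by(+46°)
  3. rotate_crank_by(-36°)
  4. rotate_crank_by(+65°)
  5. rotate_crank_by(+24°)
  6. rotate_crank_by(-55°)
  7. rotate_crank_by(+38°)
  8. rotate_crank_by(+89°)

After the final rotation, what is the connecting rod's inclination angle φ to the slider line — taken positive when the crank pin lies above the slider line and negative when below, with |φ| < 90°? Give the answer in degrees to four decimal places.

set_geometry: r = 36 mm, L = 182 mm, e = 16 mm; θ ← 0°
rotate_crank_by(+46°): θ ← 0° +46° = 46°
rotate_crank_by(-36°): θ ← 46° -36° = 10°
rotate_crank_by(+65°): θ ← 10° +65° = 75°
rotate_crank_by(+24°): θ ← 75° +24° = 99°
rotate_crank_by(-55°): θ ← 99° -55° = 44°
rotate_crank_by(+38°): θ ← 44° +38° = 82°
rotate_crank_by(+89°): θ ← 82° +89° = 171°
crank pin P = (r cos θ, r sin θ) = (-35.556780, 5.631641)
h = r sin θ − e = 5.631641 − 16 = -10.368359
sin φ = h / L = -10.368359 / 182 = -0.05696901
φ = arcsin(-0.05696901) = -3.265852°

-3.2659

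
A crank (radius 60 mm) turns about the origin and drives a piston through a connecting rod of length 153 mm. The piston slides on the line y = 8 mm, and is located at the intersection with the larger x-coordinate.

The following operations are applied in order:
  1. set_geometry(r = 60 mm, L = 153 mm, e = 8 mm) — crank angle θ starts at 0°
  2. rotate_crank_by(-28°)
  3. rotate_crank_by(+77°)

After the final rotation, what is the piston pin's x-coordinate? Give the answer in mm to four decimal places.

187.7516

set_geometry: r = 60 mm, L = 153 mm, e = 8 mm; θ ← 0°
rotate_crank_by(-28°): θ ← 0° -28° = -28°
rotate_crank_by(+77°): θ ← -28° +77° = 49°
crank pin P = (r cos θ, r sin θ) = (39.363542, 45.282575)
h = r sin θ − e = 45.282575 − 8 = 37.282575
x = r cos θ + √(L² − h²) = 39.363542 + √(23409.0 − 1389.9904) = 39.363542 + 148.388037 = 187.751579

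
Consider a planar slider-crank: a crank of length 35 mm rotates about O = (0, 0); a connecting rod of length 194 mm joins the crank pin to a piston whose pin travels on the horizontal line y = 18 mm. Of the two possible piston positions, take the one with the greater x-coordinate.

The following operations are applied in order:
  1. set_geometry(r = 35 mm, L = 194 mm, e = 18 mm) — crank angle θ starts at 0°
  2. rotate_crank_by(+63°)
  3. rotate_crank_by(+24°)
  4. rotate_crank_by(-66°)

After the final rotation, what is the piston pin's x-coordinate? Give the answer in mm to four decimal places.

226.5985

set_geometry: r = 35 mm, L = 194 mm, e = 18 mm; θ ← 0°
rotate_crank_by(+63°): θ ← 0° +63° = 63°
rotate_crank_by(+24°): θ ← 63° +24° = 87°
rotate_crank_by(-66°): θ ← 87° -66° = 21°
crank pin P = (r cos θ, r sin θ) = (32.675315, 12.542878)
h = r sin θ − e = 12.542878 − 18 = -5.457122
x = r cos θ + √(L² − h²) = 32.675315 + √(37636.0 − 29.7802) = 32.675315 + 193.923232 = 226.598547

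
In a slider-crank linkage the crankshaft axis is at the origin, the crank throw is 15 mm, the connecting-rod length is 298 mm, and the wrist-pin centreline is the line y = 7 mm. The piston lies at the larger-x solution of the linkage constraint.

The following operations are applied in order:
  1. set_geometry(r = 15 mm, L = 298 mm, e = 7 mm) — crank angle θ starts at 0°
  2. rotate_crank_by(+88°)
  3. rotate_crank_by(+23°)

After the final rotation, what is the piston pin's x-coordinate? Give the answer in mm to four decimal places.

292.5422

set_geometry: r = 15 mm, L = 298 mm, e = 7 mm; θ ← 0°
rotate_crank_by(+88°): θ ← 0° +88° = 88°
rotate_crank_by(+23°): θ ← 88° +23° = 111°
crank pin P = (r cos θ, r sin θ) = (-5.375519, 14.003706)
h = r sin θ − e = 14.003706 − 7 = 7.003706
x = r cos θ + √(L² − h²) = -5.375519 + √(88804.0 − 49.0519) = -5.375519 + 297.917687 = 292.542168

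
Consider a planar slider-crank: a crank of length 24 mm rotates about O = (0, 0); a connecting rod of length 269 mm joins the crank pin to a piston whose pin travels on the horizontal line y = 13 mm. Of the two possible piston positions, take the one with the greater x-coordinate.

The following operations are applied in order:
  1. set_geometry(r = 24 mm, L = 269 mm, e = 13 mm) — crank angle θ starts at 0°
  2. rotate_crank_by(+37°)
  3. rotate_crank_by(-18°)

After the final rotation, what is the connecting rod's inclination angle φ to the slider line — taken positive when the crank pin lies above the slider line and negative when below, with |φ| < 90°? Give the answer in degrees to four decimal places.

-1.1047

set_geometry: r = 24 mm, L = 269 mm, e = 13 mm; θ ← 0°
rotate_crank_by(+37°): θ ← 0° +37° = 37°
rotate_crank_by(-18°): θ ← 37° -18° = 19°
crank pin P = (r cos θ, r sin θ) = (22.692446, 7.813636)
h = r sin θ − e = 7.813636 − 13 = -5.186364
sin φ = h / L = -5.186364 / 269 = -0.01928016
φ = arcsin(-0.01928016) = -1.104741°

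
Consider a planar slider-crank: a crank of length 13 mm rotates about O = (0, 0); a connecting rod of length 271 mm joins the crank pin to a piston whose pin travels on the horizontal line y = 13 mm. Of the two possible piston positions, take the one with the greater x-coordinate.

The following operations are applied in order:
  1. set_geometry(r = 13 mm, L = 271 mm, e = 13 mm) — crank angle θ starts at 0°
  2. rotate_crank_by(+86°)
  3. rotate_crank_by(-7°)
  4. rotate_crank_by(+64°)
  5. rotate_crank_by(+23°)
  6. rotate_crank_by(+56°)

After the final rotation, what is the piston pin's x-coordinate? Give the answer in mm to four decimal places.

260.4690

set_geometry: r = 13 mm, L = 271 mm, e = 13 mm; θ ← 0°
rotate_crank_by(+86°): θ ← 0° +86° = 86°
rotate_crank_by(-7°): θ ← 86° -7° = 79°
rotate_crank_by(+64°): θ ← 79° +64° = 143°
rotate_crank_by(+23°): θ ← 143° +23° = 166°
rotate_crank_by(+56°): θ ← 166° +56° = 222°
crank pin P = (r cos θ, r sin θ) = (-9.660883, -8.698698)
h = r sin θ − e = -8.698698 − 13 = -21.698698
x = r cos θ + √(L² − h²) = -9.660883 + √(73441.0 − 470.8335) = -9.660883 + 270.129907 = 260.469024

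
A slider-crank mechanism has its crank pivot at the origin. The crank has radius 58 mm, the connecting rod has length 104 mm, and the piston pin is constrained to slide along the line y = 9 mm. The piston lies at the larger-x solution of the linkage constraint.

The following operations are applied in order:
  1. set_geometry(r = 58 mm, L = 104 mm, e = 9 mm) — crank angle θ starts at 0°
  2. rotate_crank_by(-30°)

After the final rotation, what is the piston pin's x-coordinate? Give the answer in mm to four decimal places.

set_geometry: r = 58 mm, L = 104 mm, e = 9 mm; θ ← 0°
rotate_crank_by(-30°): θ ← 0° -30° = -30°
crank pin P = (r cos θ, r sin θ) = (50.229473, -29.000000)
h = r sin θ − e = -29.000000 − 9 = -38.000000
x = r cos θ + √(L² − h²) = 50.229473 + √(10816.0 − 1444.0000) = 50.229473 + 96.809090 = 147.038564

147.0386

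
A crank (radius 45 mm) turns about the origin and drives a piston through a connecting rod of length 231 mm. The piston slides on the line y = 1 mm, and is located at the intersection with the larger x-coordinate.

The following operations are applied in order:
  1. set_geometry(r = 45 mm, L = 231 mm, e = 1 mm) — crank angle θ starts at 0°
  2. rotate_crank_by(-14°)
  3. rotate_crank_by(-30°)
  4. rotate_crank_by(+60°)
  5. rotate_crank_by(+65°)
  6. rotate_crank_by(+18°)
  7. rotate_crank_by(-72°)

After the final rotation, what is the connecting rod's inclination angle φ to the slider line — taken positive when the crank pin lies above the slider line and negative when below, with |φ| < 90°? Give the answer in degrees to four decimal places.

set_geometry: r = 45 mm, L = 231 mm, e = 1 mm; θ ← 0°
rotate_crank_by(-14°): θ ← 0° -14° = -14°
rotate_crank_by(-30°): θ ← -14° -30° = -44°
rotate_crank_by(+60°): θ ← -44° +60° = 16°
rotate_crank_by(+65°): θ ← 16° +65° = 81°
rotate_crank_by(+18°): θ ← 81° +18° = 99°
rotate_crank_by(-72°): θ ← 99° -72° = 27°
crank pin P = (r cos θ, r sin θ) = (40.095294, 20.429572)
h = r sin θ − e = 20.429572 − 1 = 19.429572
sin φ = h / L = 19.429572 / 231 = 0.08411070
φ = arcsin(0.08411070) = 4.824889°

4.8249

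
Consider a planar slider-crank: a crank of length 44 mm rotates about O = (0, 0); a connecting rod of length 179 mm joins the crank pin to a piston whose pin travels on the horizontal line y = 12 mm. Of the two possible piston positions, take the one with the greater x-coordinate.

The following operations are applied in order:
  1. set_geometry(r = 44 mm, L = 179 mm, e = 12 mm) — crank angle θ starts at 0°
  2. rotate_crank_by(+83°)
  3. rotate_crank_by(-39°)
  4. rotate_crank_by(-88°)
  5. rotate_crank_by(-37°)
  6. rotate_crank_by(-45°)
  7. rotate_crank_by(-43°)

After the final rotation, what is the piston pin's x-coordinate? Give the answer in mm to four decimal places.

134.6427

set_geometry: r = 44 mm, L = 179 mm, e = 12 mm; θ ← 0°
rotate_crank_by(+83°): θ ← 0° +83° = 83°
rotate_crank_by(-39°): θ ← 83° -39° = 44°
rotate_crank_by(-88°): θ ← 44° -88° = -44°
rotate_crank_by(-37°): θ ← -44° -37° = -81°
rotate_crank_by(-45°): θ ← -81° -45° = -126°
rotate_crank_by(-43°): θ ← -126° -43° = -169°
crank pin P = (r cos θ, r sin θ) = (-43.191596, -8.395596)
h = r sin θ − e = -8.395596 − 12 = -20.395596
x = r cos θ + √(L² − h²) = -43.191596 + √(32041.0 − 415.9803) = -43.191596 + 177.834248 = 134.642652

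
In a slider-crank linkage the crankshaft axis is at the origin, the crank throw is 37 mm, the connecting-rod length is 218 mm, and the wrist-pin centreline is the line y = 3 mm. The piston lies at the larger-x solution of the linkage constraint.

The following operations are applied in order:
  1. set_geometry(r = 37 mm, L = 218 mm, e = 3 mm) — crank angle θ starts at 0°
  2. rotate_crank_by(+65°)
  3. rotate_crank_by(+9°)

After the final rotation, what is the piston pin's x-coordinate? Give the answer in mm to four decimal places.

225.7523

set_geometry: r = 37 mm, L = 218 mm, e = 3 mm; θ ← 0°
rotate_crank_by(+65°): θ ← 0° +65° = 65°
rotate_crank_by(+9°): θ ← 65° +9° = 74°
crank pin P = (r cos θ, r sin θ) = (10.198582, 35.566683)
h = r sin θ − e = 35.566683 − 3 = 32.566683
x = r cos θ + √(L² − h²) = 10.198582 + √(47524.0 − 1060.5888) = 10.198582 + 215.553732 = 225.752314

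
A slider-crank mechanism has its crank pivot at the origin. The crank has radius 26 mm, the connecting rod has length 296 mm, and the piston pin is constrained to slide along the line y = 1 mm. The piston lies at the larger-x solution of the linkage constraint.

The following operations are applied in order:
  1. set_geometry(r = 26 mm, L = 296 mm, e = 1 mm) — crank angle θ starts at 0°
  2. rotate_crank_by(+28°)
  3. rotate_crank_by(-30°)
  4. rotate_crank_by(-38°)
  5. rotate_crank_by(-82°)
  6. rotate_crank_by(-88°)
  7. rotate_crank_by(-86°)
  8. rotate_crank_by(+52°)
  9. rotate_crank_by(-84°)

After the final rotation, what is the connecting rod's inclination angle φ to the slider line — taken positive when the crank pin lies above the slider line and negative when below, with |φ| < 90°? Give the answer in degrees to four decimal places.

set_geometry: r = 26 mm, L = 296 mm, e = 1 mm; θ ← 0°
rotate_crank_by(+28°): θ ← 0° +28° = 28°
rotate_crank_by(-30°): θ ← 28° -30° = -2°
rotate_crank_by(-38°): θ ← -2° -38° = -40°
rotate_crank_by(-82°): θ ← -40° -82° = -122°
rotate_crank_by(-88°): θ ← -122° -88° = -210°
rotate_crank_by(-86°): θ ← -210° -86° = -296°
rotate_crank_by(+52°): θ ← -296° +52° = -244°
rotate_crank_by(-84°): θ ← -244° -84° = -328°
crank pin P = (r cos θ, r sin θ) = (22.049251, 13.777901)
h = r sin θ − e = 13.777901 − 1 = 12.777901
sin φ = h / L = 12.777901 / 296 = 0.04316858
φ = arcsin(0.04316858) = 2.474147°

2.4741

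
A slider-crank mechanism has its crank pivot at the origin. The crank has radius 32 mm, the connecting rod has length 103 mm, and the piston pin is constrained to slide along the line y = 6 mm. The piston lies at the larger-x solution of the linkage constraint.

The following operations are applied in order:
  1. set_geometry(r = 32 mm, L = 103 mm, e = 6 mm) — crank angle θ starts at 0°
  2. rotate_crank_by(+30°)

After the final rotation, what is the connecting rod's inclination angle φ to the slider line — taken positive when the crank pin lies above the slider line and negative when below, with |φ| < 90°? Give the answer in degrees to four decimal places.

5.5715

set_geometry: r = 32 mm, L = 103 mm, e = 6 mm; θ ← 0°
rotate_crank_by(+30°): θ ← 0° +30° = 30°
crank pin P = (r cos θ, r sin θ) = (27.712813, 16.000000)
h = r sin θ − e = 16.000000 − 6 = 10.000000
sin φ = h / L = 10.000000 / 103 = 0.09708738
φ = arcsin(0.09708738) = 5.571473°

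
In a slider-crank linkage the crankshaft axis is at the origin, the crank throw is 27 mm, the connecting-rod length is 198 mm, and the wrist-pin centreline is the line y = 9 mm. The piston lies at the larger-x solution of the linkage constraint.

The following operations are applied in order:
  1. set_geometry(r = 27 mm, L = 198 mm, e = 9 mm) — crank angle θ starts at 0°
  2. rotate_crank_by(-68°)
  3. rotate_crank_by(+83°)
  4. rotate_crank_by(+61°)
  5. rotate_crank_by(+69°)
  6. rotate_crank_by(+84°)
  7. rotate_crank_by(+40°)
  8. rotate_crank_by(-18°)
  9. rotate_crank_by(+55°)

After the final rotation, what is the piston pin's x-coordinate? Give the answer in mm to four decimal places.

set_geometry: r = 27 mm, L = 198 mm, e = 9 mm; θ ← 0°
rotate_crank_by(-68°): θ ← 0° -68° = -68°
rotate_crank_by(+83°): θ ← -68° +83° = 15°
rotate_crank_by(+61°): θ ← 15° +61° = 76°
rotate_crank_by(+69°): θ ← 76° +69° = 145°
rotate_crank_by(+84°): θ ← 145° +84° = 229°
rotate_crank_by(+40°): θ ← 229° +40° = 269°
rotate_crank_by(-18°): θ ← 269° -18° = 251°
rotate_crank_by(+55°): θ ← 251° +55° = 306°
crank pin P = (r cos θ, r sin θ) = (15.870202, -21.843459)
h = r sin θ − e = -21.843459 − 9 = -30.843459
x = r cos θ + √(L² − h²) = 15.870202 + √(39204.0 − 951.3190) = 15.870202 + 195.582926 = 211.453128

211.4531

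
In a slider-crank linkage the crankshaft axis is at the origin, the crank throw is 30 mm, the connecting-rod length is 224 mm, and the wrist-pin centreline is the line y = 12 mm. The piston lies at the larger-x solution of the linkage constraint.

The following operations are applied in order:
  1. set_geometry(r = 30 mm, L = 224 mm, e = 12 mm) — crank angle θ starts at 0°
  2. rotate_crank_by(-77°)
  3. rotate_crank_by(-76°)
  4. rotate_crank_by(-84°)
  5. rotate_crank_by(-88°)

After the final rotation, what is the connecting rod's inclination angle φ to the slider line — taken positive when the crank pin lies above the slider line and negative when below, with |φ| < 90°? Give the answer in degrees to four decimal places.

1.3321

set_geometry: r = 30 mm, L = 224 mm, e = 12 mm; θ ← 0°
rotate_crank_by(-77°): θ ← 0° -77° = -77°
rotate_crank_by(-76°): θ ← -77° -76° = -153°
rotate_crank_by(-84°): θ ← -153° -84° = -237°
rotate_crank_by(-88°): θ ← -237° -88° = -325°
crank pin P = (r cos θ, r sin θ) = (24.574561, 17.207293)
h = r sin θ − e = 17.207293 − 12 = 5.207293
sin φ = h / L = 5.207293 / 224 = 0.02324684
φ = arcsin(0.02324684) = 1.332066°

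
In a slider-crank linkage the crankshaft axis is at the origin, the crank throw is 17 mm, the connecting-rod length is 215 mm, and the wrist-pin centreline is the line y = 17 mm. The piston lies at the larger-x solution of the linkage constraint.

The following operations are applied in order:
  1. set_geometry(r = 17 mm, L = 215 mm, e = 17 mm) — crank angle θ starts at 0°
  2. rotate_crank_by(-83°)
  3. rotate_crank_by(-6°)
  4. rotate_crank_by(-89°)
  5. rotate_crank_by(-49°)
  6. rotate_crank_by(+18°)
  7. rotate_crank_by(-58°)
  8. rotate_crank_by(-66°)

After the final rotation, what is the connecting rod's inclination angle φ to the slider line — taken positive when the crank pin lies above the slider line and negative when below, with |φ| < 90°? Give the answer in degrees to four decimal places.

-2.4744

set_geometry: r = 17 mm, L = 215 mm, e = 17 mm; θ ← 0°
rotate_crank_by(-83°): θ ← 0° -83° = -83°
rotate_crank_by(-6°): θ ← -83° -6° = -89°
rotate_crank_by(-89°): θ ← -89° -89° = -178°
rotate_crank_by(-49°): θ ← -178° -49° = -227°
rotate_crank_by(+18°): θ ← -227° +18° = -209°
rotate_crank_by(-58°): θ ← -209° -58° = -267°
rotate_crank_by(-66°): θ ← -267° -66° = -333°
crank pin P = (r cos θ, r sin θ) = (15.147111, 7.717838)
h = r sin θ − e = 7.717838 − 17 = -9.282162
sin φ = h / L = -9.282162 / 215 = -0.04317284
φ = arcsin(-0.04317284) = -2.474391°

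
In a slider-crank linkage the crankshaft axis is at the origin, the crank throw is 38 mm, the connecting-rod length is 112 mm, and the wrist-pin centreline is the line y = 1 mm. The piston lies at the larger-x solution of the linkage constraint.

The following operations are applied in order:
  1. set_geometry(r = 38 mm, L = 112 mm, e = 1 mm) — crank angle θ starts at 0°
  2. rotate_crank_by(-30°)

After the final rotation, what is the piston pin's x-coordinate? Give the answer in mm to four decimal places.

143.1088

set_geometry: r = 38 mm, L = 112 mm, e = 1 mm; θ ← 0°
rotate_crank_by(-30°): θ ← 0° -30° = -30°
crank pin P = (r cos θ, r sin θ) = (32.908965, -19.000000)
h = r sin θ − e = -19.000000 − 1 = -20.000000
x = r cos θ + √(L² − h²) = 32.908965 + √(12544.0 − 400.0000) = 32.908965 + 110.199819 = 143.108784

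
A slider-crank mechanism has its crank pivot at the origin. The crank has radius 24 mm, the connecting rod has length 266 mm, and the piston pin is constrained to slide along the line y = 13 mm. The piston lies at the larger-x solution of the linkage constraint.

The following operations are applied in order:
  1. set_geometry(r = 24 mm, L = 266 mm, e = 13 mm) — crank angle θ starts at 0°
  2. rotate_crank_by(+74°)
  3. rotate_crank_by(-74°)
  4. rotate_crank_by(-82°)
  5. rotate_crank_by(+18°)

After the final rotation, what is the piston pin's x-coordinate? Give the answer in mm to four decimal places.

set_geometry: r = 24 mm, L = 266 mm, e = 13 mm; θ ← 0°
rotate_crank_by(+74°): θ ← 0° +74° = 74°
rotate_crank_by(-74°): θ ← 74° -74° = 0°
rotate_crank_by(-82°): θ ← 0° -82° = -82°
rotate_crank_by(+18°): θ ← -82° +18° = -64°
crank pin P = (r cos θ, r sin θ) = (10.520908, -21.571057)
h = r sin θ − e = -21.571057 − 13 = -34.571057
x = r cos θ + √(L² − h²) = 10.520908 + √(70756.0 − 1195.1580) = 10.520908 + 263.743895 = 274.264802

274.2648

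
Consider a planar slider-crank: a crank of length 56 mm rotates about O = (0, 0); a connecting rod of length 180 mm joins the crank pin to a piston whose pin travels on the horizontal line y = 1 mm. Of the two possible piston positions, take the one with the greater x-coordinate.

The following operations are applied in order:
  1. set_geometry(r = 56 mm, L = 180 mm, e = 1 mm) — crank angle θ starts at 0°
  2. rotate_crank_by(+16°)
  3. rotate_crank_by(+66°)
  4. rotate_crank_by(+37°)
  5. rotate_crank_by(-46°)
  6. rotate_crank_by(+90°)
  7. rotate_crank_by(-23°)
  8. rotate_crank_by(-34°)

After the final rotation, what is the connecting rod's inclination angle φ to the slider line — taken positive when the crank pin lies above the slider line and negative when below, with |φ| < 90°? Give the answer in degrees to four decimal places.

17.0678

set_geometry: r = 56 mm, L = 180 mm, e = 1 mm; θ ← 0°
rotate_crank_by(+16°): θ ← 0° +16° = 16°
rotate_crank_by(+66°): θ ← 16° +66° = 82°
rotate_crank_by(+37°): θ ← 82° +37° = 119°
rotate_crank_by(-46°): θ ← 119° -46° = 73°
rotate_crank_by(+90°): θ ← 73° +90° = 163°
rotate_crank_by(-23°): θ ← 163° -23° = 140°
rotate_crank_by(-34°): θ ← 140° -34° = 106°
crank pin P = (r cos θ, r sin θ) = (-15.435692, 53.830655)
h = r sin θ − e = 53.830655 − 1 = 52.830655
sin φ = h / L = 52.830655 / 180 = 0.29350364
φ = arcsin(0.29350364) = 17.067831°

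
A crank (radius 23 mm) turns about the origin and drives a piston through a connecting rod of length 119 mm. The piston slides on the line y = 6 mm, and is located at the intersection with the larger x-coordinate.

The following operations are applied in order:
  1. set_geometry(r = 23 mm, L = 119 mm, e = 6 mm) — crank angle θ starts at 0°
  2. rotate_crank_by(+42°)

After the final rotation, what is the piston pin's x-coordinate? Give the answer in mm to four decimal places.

135.7213

set_geometry: r = 23 mm, L = 119 mm, e = 6 mm; θ ← 0°
rotate_crank_by(+42°): θ ← 0° +42° = 42°
crank pin P = (r cos θ, r sin θ) = (17.092331, 15.390004)
h = r sin θ − e = 15.390004 − 6 = 9.390004
x = r cos θ + √(L² − h²) = 17.092331 + √(14161.0 − 88.1722) = 17.092331 + 118.628950 = 135.721281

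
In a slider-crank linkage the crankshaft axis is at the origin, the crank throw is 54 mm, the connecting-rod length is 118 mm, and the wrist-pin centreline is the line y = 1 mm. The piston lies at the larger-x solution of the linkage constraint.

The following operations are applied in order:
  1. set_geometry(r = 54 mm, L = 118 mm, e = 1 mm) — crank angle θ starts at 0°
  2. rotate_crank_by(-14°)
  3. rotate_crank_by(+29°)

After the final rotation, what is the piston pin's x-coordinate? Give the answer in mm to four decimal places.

set_geometry: r = 54 mm, L = 118 mm, e = 1 mm; θ ← 0°
rotate_crank_by(-14°): θ ← 0° -14° = -14°
rotate_crank_by(+29°): θ ← -14° +29° = 15°
crank pin P = (r cos θ, r sin θ) = (52.159995, 13.976228)
h = r sin θ − e = 13.976228 − 1 = 12.976228
x = r cos θ + √(L² − h²) = 52.159995 + √(13924.0 − 168.3825) = 52.159995 + 117.284345 = 169.444339

169.4443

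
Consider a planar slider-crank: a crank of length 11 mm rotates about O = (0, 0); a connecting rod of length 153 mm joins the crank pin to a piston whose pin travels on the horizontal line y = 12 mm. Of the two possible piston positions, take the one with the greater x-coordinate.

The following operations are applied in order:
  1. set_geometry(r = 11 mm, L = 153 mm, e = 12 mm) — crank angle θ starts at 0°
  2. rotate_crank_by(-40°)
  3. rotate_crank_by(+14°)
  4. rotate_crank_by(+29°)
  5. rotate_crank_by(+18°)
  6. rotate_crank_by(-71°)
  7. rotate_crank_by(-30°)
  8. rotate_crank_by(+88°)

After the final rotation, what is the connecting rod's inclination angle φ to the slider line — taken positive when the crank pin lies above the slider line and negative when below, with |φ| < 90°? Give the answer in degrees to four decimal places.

set_geometry: r = 11 mm, L = 153 mm, e = 12 mm; θ ← 0°
rotate_crank_by(-40°): θ ← 0° -40° = -40°
rotate_crank_by(+14°): θ ← -40° +14° = -26°
rotate_crank_by(+29°): θ ← -26° +29° = 3°
rotate_crank_by(+18°): θ ← 3° +18° = 21°
rotate_crank_by(-71°): θ ← 21° -71° = -50°
rotate_crank_by(-30°): θ ← -50° -30° = -80°
rotate_crank_by(+88°): θ ← -80° +88° = 8°
crank pin P = (r cos θ, r sin θ) = (10.892949, 1.530904)
h = r sin θ − e = 1.530904 − 12 = -10.469096
sin φ = h / L = -10.469096 / 153 = -0.06842546
φ = arcsin(-0.06842546) = -3.923556°

-3.9236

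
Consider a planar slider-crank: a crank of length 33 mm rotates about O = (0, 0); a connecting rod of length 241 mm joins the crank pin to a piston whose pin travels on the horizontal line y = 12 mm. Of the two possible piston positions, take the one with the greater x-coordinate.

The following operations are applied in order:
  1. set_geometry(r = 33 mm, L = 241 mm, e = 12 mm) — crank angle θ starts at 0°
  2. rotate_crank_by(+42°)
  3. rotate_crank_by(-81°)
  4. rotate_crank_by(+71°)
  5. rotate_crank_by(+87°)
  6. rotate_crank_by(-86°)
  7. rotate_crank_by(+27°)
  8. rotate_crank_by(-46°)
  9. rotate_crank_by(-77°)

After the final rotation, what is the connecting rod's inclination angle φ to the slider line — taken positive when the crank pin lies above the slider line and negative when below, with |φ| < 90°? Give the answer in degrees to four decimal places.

set_geometry: r = 33 mm, L = 241 mm, e = 12 mm; θ ← 0°
rotate_crank_by(+42°): θ ← 0° +42° = 42°
rotate_crank_by(-81°): θ ← 42° -81° = -39°
rotate_crank_by(+71°): θ ← -39° +71° = 32°
rotate_crank_by(+87°): θ ← 32° +87° = 119°
rotate_crank_by(-86°): θ ← 119° -86° = 33°
rotate_crank_by(+27°): θ ← 33° +27° = 60°
rotate_crank_by(-46°): θ ← 60° -46° = 14°
rotate_crank_by(-77°): θ ← 14° -77° = -63°
crank pin P = (r cos θ, r sin θ) = (14.981686, -29.403215)
h = r sin θ − e = -29.403215 − 12 = -41.403215
sin φ = h / L = -41.403215 / 241 = -0.17179757
φ = arcsin(-0.17179757) = -9.892350°

-9.8924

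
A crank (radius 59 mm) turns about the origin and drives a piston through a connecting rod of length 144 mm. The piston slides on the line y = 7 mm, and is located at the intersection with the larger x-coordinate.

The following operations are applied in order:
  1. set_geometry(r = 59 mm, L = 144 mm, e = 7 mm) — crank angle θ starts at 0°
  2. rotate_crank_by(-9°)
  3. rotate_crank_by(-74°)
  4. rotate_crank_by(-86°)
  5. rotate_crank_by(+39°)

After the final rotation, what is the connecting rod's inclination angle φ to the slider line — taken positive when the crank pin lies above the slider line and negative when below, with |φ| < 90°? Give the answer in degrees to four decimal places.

-21.2524

set_geometry: r = 59 mm, L = 144 mm, e = 7 mm; θ ← 0°
rotate_crank_by(-9°): θ ← 0° -9° = -9°
rotate_crank_by(-74°): θ ← -9° -74° = -83°
rotate_crank_by(-86°): θ ← -83° -86° = -169°
rotate_crank_by(+39°): θ ← -169° +39° = -130°
crank pin P = (r cos θ, r sin θ) = (-37.924469, -45.196622)
h = r sin θ − e = -45.196622 − 7 = -52.196622
sin φ = h / L = -52.196622 / 144 = -0.36247654
φ = arcsin(-0.36247654) = -21.252367°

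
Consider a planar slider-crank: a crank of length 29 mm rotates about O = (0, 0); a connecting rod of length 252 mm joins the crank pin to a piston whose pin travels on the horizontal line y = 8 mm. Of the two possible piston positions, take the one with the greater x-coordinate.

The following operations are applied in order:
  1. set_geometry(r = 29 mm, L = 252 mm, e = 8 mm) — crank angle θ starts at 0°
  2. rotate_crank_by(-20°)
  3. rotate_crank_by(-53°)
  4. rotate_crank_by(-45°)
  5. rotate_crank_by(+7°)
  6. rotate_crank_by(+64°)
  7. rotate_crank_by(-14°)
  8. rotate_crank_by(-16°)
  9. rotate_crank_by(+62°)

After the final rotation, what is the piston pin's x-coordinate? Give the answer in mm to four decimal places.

279.5344

set_geometry: r = 29 mm, L = 252 mm, e = 8 mm; θ ← 0°
rotate_crank_by(-20°): θ ← 0° -20° = -20°
rotate_crank_by(-53°): θ ← -20° -53° = -73°
rotate_crank_by(-45°): θ ← -73° -45° = -118°
rotate_crank_by(+7°): θ ← -118° +7° = -111°
rotate_crank_by(+64°): θ ← -111° +64° = -47°
rotate_crank_by(-14°): θ ← -47° -14° = -61°
rotate_crank_by(-16°): θ ← -61° -16° = -77°
rotate_crank_by(+62°): θ ← -77° +62° = -15°
crank pin P = (r cos θ, r sin θ) = (28.011849, -7.505752)
h = r sin θ − e = -7.505752 − 8 = -15.505752
x = r cos θ + √(L² − h²) = 28.011849 + √(63504.0 − 240.4284) = 28.011849 + 251.522507 = 279.534356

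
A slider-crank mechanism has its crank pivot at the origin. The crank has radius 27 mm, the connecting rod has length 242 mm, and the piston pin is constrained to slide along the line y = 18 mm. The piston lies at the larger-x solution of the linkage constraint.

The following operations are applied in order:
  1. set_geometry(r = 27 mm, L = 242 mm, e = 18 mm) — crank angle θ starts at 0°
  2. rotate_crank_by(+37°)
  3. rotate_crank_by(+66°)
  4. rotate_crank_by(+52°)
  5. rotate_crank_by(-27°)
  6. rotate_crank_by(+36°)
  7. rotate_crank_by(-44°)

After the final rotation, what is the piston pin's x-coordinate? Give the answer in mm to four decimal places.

228.4401

set_geometry: r = 27 mm, L = 242 mm, e = 18 mm; θ ← 0°
rotate_crank_by(+37°): θ ← 0° +37° = 37°
rotate_crank_by(+66°): θ ← 37° +66° = 103°
rotate_crank_by(+52°): θ ← 103° +52° = 155°
rotate_crank_by(-27°): θ ← 155° -27° = 128°
rotate_crank_by(+36°): θ ← 128° +36° = 164°
rotate_crank_by(-44°): θ ← 164° -44° = 120°
crank pin P = (r cos θ, r sin θ) = (-13.500000, 23.382686)
h = r sin θ − e = 23.382686 − 18 = 5.382686
x = r cos θ + √(L² − h²) = -13.500000 + √(58564.0 − 28.9733) = -13.500000 + 241.940130 = 228.440130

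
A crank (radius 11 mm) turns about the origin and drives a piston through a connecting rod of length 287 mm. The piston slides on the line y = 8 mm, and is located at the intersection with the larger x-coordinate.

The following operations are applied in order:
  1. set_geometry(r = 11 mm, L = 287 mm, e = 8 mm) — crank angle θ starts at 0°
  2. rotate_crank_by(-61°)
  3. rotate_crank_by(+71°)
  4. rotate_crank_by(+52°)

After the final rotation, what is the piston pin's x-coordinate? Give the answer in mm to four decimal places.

292.1591

set_geometry: r = 11 mm, L = 287 mm, e = 8 mm; θ ← 0°
rotate_crank_by(-61°): θ ← 0° -61° = -61°
rotate_crank_by(+71°): θ ← -61° +71° = 10°
rotate_crank_by(+52°): θ ← 10° +52° = 62°
crank pin P = (r cos θ, r sin θ) = (5.164187, 9.712424)
h = r sin θ − e = 9.712424 − 8 = 1.712424
x = r cos θ + √(L² − h²) = 5.164187 + √(82369.0 − 2.9324) = 5.164187 + 286.994891 = 292.159078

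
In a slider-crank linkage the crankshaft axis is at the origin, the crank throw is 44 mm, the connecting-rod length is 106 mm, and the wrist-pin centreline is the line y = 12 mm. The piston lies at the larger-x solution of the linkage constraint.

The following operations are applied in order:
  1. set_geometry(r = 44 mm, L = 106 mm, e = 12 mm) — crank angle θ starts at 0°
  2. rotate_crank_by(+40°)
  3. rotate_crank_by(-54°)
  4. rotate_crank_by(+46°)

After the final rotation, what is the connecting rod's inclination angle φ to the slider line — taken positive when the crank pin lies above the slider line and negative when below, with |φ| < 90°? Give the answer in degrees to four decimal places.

6.1285

set_geometry: r = 44 mm, L = 106 mm, e = 12 mm; θ ← 0°
rotate_crank_by(+40°): θ ← 0° +40° = 40°
rotate_crank_by(-54°): θ ← 40° -54° = -14°
rotate_crank_by(+46°): θ ← -14° +46° = 32°
crank pin P = (r cos θ, r sin θ) = (37.314116, 23.316448)
h = r sin θ − e = 23.316448 − 12 = 11.316448
sin φ = h / L = 11.316448 / 106 = 0.10675894
φ = arcsin(0.10675894) = 6.128516°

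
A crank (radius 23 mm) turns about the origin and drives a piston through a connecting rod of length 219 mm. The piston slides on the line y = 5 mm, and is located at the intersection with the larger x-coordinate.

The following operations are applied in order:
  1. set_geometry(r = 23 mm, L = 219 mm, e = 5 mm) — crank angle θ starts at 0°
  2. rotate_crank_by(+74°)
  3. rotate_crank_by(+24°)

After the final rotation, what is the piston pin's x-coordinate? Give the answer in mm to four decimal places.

215.0764

set_geometry: r = 23 mm, L = 219 mm, e = 5 mm; θ ← 0°
rotate_crank_by(+74°): θ ← 0° +74° = 74°
rotate_crank_by(+24°): θ ← 74° +24° = 98°
crank pin P = (r cos θ, r sin θ) = (-3.200981, 22.776166)
h = r sin θ − e = 22.776166 − 5 = 17.776166
x = r cos θ + √(L² − h²) = -3.200981 + √(47961.0 − 315.9921) = -3.200981 + 218.277365 = 215.076383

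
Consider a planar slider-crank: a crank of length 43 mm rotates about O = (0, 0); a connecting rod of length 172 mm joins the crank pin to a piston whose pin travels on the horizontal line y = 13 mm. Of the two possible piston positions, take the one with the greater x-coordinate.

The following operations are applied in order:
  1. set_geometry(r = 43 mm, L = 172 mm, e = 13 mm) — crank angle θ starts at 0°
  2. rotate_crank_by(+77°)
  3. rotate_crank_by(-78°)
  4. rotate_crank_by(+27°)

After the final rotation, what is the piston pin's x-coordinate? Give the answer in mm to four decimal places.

set_geometry: r = 43 mm, L = 172 mm, e = 13 mm; θ ← 0°
rotate_crank_by(+77°): θ ← 0° +77° = 77°
rotate_crank_by(-78°): θ ← 77° -78° = -1°
rotate_crank_by(+27°): θ ← -1° +27° = 26°
crank pin P = (r cos θ, r sin θ) = (38.648144, 18.849959)
h = r sin θ − e = 18.849959 − 13 = 5.849959
x = r cos θ + √(L² − h²) = 38.648144 + √(29584.0 − 34.2220) = 38.648144 + 171.900489 = 210.548633

210.5486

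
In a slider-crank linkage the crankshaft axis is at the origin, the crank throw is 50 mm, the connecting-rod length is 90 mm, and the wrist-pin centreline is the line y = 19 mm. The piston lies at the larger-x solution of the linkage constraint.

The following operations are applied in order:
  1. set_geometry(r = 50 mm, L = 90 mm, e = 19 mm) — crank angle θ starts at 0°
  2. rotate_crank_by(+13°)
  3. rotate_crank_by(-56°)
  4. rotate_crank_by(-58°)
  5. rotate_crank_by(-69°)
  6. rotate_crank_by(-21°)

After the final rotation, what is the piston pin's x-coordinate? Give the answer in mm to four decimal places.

set_geometry: r = 50 mm, L = 90 mm, e = 19 mm; θ ← 0°
rotate_crank_by(+13°): θ ← 0° +13° = 13°
rotate_crank_by(-56°): θ ← 13° -56° = -43°
rotate_crank_by(-58°): θ ← -43° -58° = -101°
rotate_crank_by(-69°): θ ← -101° -69° = -170°
rotate_crank_by(-21°): θ ← -170° -21° = -191°
crank pin P = (r cos θ, r sin θ) = (-49.081359, 9.540450)
h = r sin θ − e = 9.540450 − 19 = -9.459550
x = r cos θ + √(L² − h²) = -49.081359 + √(8100.0 − 89.4831) = -49.081359 + 89.501491 = 40.420132

40.4201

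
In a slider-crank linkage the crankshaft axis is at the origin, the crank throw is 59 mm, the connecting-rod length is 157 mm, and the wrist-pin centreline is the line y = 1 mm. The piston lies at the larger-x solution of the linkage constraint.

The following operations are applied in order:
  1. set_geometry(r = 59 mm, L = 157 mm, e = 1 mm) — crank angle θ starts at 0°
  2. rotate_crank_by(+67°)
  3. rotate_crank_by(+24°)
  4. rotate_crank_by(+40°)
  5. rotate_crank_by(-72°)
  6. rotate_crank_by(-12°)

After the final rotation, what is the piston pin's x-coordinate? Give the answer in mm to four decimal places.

set_geometry: r = 59 mm, L = 157 mm, e = 1 mm; θ ← 0°
rotate_crank_by(+67°): θ ← 0° +67° = 67°
rotate_crank_by(+24°): θ ← 67° +24° = 91°
rotate_crank_by(+40°): θ ← 91° +40° = 131°
rotate_crank_by(-72°): θ ← 131° -72° = 59°
rotate_crank_by(-12°): θ ← 59° -12° = 47°
crank pin P = (r cos θ, r sin θ) = (40.237903, 43.149868)
h = r sin θ − e = 43.149868 − 1 = 42.149868
x = r cos θ + √(L² − h²) = 40.237903 + √(24649.0 − 1776.6114) = 40.237903 + 151.236201 = 191.474105

191.4741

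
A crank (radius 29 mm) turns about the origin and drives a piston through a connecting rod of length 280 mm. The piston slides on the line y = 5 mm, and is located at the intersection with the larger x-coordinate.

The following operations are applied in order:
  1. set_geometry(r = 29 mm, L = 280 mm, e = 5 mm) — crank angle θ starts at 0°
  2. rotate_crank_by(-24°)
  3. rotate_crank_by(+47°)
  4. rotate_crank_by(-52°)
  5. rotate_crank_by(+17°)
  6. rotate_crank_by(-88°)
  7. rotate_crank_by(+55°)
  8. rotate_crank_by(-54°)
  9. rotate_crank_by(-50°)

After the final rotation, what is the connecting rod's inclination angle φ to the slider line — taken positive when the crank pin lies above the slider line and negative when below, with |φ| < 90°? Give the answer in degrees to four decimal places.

-4.0829

set_geometry: r = 29 mm, L = 280 mm, e = 5 mm; θ ← 0°
rotate_crank_by(-24°): θ ← 0° -24° = -24°
rotate_crank_by(+47°): θ ← -24° +47° = 23°
rotate_crank_by(-52°): θ ← 23° -52° = -29°
rotate_crank_by(+17°): θ ← -29° +17° = -12°
rotate_crank_by(-88°): θ ← -12° -88° = -100°
rotate_crank_by(+55°): θ ← -100° +55° = -45°
rotate_crank_by(-54°): θ ← -45° -54° = -99°
rotate_crank_by(-50°): θ ← -99° -50° = -149°
crank pin P = (r cos θ, r sin θ) = (-24.857852, -14.936104)
h = r sin θ − e = -14.936104 − 5 = -19.936104
sin φ = h / L = -19.936104 / 280 = -0.07120037
φ = arcsin(-0.07120037) = -4.082936°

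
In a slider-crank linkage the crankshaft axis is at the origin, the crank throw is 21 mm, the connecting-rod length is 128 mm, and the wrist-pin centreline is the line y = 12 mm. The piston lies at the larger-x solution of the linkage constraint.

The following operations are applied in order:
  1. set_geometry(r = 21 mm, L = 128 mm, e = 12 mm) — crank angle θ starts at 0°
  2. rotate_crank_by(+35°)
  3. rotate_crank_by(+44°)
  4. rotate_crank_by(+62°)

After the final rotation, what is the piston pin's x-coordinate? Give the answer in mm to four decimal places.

111.6742

set_geometry: r = 21 mm, L = 128 mm, e = 12 mm; θ ← 0°
rotate_crank_by(+35°): θ ← 0° +35° = 35°
rotate_crank_by(+44°): θ ← 35° +44° = 79°
rotate_crank_by(+62°): θ ← 79° +62° = 141°
crank pin P = (r cos θ, r sin θ) = (-16.320065, 13.215728)
h = r sin θ − e = 13.215728 − 12 = 1.215728
x = r cos θ + √(L² − h²) = -16.320065 + √(16384.0 − 1.4780) = -16.320065 + 127.994226 = 111.674161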